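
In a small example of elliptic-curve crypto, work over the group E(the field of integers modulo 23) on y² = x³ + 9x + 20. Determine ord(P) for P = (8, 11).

2P: tangent at (8, 11): λ = (3·8² + 9)/(2·11) ≡ 17/22. 22⁻¹ ≡ 22 (mod 23) since 22·22 = 484 ≡ 1, so λ ≡ 17·22 ≡ 6.
  x = λ² - 8 - 8 = 36 - 16 ≡ 20; y = λ·(8 - 20) - 11 ≡ 9. → (20, 9)
3P: (20, 9) + (8, 11). λ = (11 - 9)/(8 - 20) ≡ 2/11 mod 23. 11⁻¹ ≡ 21 (mod 23) since 11·21 = 231 ≡ 1, so λ ≡ 19.
  x = λ² - 20 - 8 = 361 - 28 ≡ 11; y = λ·(20 - 11) - 9 ≡ 1. → (11, 1)
4P: (11, 1) + (8, 11). λ = (11 - 1)/(8 - 11) ≡ 10/20 mod 23. 20⁻¹ ≡ 15 (mod 23), so λ ≡ 12.
  x = λ² - 11 - 8 = 144 - 19 ≡ 10; y = λ·(11 - 10) - 1 ≡ 11. → (10, 11)
5P: (10, 11) + (8, 11). λ = (11 - 11)/(8 - 10) ≡ 0/21 mod 23. 21⁻¹ ≡ 11 (mod 23), so λ ≡ 0.
  x = λ² - 10 - 8 = 0 - 18 ≡ 5; y = λ·(10 - 5) - 11 ≡ 12. → (5, 12)
6P: (5, 12) + (8, 11). λ = (11 - 12)/(8 - 5) ≡ 22/3 mod 23. 3⁻¹ ≡ 8 (mod 23), so λ ≡ 15.
  x = λ² - 5 - 8 = 225 - 13 ≡ 5; y = λ·(5 - 5) - 12 ≡ 11. → (5, 11)
7P: (5, 11) + (8, 11). λ = (11 - 11)/(8 - 5) ≡ 0/3 mod 23. 3⁻¹ ≡ 8 (mod 23) since 3·8 = 24 ≡ 1, so λ ≡ 0.
  x = λ² - 5 - 8 = 0 - 13 ≡ 10; y = λ·(5 - 10) - 11 ≡ 12. → (10, 12)
8P: (10, 12) + (8, 11). λ = (11 - 12)/(8 - 10) ≡ 22/21 mod 23. 21⁻¹ ≡ 11 (mod 23), so λ ≡ 12.
  x = λ² - 10 - 8 = 144 - 18 ≡ 11; y = λ·(10 - 11) - 12 ≡ 22. → (11, 22)
9P: (11, 22) + (8, 11). λ = (11 - 22)/(8 - 11) ≡ 12/20 mod 23. 20⁻¹ ≡ 15 (mod 23) since 20·15 = 300 ≡ 1, so λ ≡ 19.
  x = λ² - 11 - 8 = 361 - 19 ≡ 20; y = λ·(11 - 20) - 22 ≡ 14. → (20, 14)
10P: (20, 14) + (8, 11). λ = (11 - 14)/(8 - 20) ≡ 20/11 mod 23. 11⁻¹ ≡ 21 (mod 23) since 11·21 = 231 ≡ 1, so λ ≡ 6.
  x = λ² - 20 - 8 = 36 - 28 ≡ 8; y = λ·(20 - 8) - 14 ≡ 12. → (8, 12)
11P: (8, 12) + (8, 11): same x and y₁ ≡ -y₂, so the sum is the point at infinity.
11P = the point at infinity, so the order is 11.

11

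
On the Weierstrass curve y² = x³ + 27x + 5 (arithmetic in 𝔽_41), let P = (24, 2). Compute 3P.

Repeated addition: build up to 3P.
2P: tangent at (24, 2): λ = (3·24² + 27)/(2·2) ≡ 33/4. 4⁻¹ ≡ 31 (mod 41), so λ ≡ 33·31 ≡ 39.
  x = λ² - 24 - 24 = 1521 - 48 ≡ 38; y = λ·(24 - 38) - 2 ≡ 26. → (38, 26)
3P: (38, 26) + (24, 2). λ = (2 - 26)/(24 - 38) ≡ 17/27 mod 41. 27⁻¹ ≡ 38 (mod 41), so λ ≡ 31.
  x = λ² - 38 - 24 = 961 - 62 ≡ 38; y = λ·(38 - 38) - 26 ≡ 15. → (38, 15)

(38, 15)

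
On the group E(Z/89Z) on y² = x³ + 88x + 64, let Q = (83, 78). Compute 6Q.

(69, 70)

Double-and-add on 6 = (110)₂. Start with Q = (83, 78) for the leading 1-bit.
double: tangent at (83, 78): λ = (3·83² + 88)/(2·78) ≡ 18/67. 67⁻¹ ≡ 4 (mod 89), so λ ≡ 18·4 ≡ 72.
  x = λ² - 83 - 83 = 5184 - 166 ≡ 34; y = λ·(83 - 34) - 78 ≡ 68. → (34, 68)
add Q: (34, 68) + (83, 78). λ = (78 - 68)/(83 - 34) ≡ 10/49 mod 89. 49⁻¹ ≡ 20 (mod 89) since 49·20 = 980 ≡ 1, so λ ≡ 22.
  x = λ² - 34 - 83 = 484 - 117 ≡ 11; y = λ·(34 - 11) - 68 ≡ 82. → (11, 82)
double: tangent at (11, 82): λ = (3·11² + 88)/(2·82) ≡ 6/75. 75⁻¹ ≡ 19 (mod 89) since 75·19 = 1425 ≡ 1, so λ ≡ 6·19 ≡ 25.
  x = λ² - 11 - 11 = 625 - 22 ≡ 69; y = λ·(11 - 69) - 82 ≡ 70. → (69, 70)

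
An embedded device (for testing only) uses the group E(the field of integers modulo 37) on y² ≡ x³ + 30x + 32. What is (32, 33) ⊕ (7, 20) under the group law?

(32, 33) + (7, 20). λ = (20 - 33)/(7 - 32) ≡ 24/12 mod 37. 12⁻¹ ≡ 34 (mod 37), so λ ≡ 2.
  x = λ² - 32 - 7 = 4 - 39 ≡ 2; y = λ·(32 - 2) - 33 ≡ 27. → (2, 27)

(2, 27)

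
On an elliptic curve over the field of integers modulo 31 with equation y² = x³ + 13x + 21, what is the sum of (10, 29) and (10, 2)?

O

The two points share x = 10 and their y-coordinates satisfy 29 + 2 ≡ 0 (mod 31), so they are inverses. Their sum is ∞.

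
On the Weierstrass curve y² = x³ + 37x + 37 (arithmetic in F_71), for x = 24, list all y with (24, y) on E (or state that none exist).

x³ + 37x + 37 = 14749 ≡ 52 (mod 71).
52 is a non-residue mod 71; no y exists.

none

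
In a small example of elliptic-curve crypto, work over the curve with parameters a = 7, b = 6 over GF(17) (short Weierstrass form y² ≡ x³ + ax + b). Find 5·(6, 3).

(9, 13)

Write G = (6, 3).
Double-and-add on 5 = (101)₂. Start with G = (6, 3) for the leading 1-bit.
double: tangent at (6, 3): λ = (3·6² + 7)/(2·3) ≡ 13/6. 6⁻¹ ≡ 3 (mod 17) since 6·3 = 18 ≡ 1, so λ ≡ 13·3 ≡ 5.
  x = λ² - 6 - 6 = 25 - 12 ≡ 13; y = λ·(6 - 13) - 3 ≡ 13. → (13, 13)
double: tangent at (13, 13): λ = (3·13² + 7)/(2·13) ≡ 4/9. 9⁻¹ ≡ 2 (mod 17) since 9·2 = 18 ≡ 1, so λ ≡ 4·2 ≡ 8.
  x = λ² - 13 - 13 = 64 - 26 ≡ 4; y = λ·(13 - 4) - 13 ≡ 8. → (4, 8)
add G: (4, 8) + (6, 3). λ = (3 - 8)/(6 - 4) ≡ 12/2 mod 17. 2⁻¹ ≡ 9 (mod 17) since 2·9 = 18 ≡ 1, so λ ≡ 6.
  x = λ² - 4 - 6 = 36 - 10 ≡ 9; y = λ·(4 - 9) - 8 ≡ 13. → (9, 13)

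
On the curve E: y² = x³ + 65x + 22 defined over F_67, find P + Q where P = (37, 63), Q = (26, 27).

(37, 63) + (26, 27). λ = (27 - 63)/(26 - 37) ≡ 31/56 mod 67. 56⁻¹ ≡ 6 (mod 67), so λ ≡ 52.
  x = λ² - 37 - 26 = 2704 - 63 ≡ 28; y = λ·(37 - 28) - 63 ≡ 3. → (28, 3)

(28, 3)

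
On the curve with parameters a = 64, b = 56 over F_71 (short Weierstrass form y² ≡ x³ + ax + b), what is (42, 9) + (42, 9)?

tangent at (42, 9): λ = (3·42² + 64)/(2·9) ≡ 31/18. 18⁻¹ ≡ 4 (mod 71), so λ ≡ 31·4 ≡ 53.
  x = λ² - 42 - 42 = 2809 - 84 ≡ 27; y = λ·(42 - 27) - 9 ≡ 5. → (27, 5)

(27, 5)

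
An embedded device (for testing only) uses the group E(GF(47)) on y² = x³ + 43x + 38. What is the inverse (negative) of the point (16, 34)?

-(16, 34) = (16, -34 mod 47) = (16, 13).

(16, 13)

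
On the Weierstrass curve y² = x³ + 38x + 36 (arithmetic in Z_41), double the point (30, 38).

tangent at (30, 38): λ = (3·30² + 38)/(2·38) ≡ 32/35. 35⁻¹ ≡ 34 (mod 41), so λ ≡ 32·34 ≡ 22.
  x = λ² - 30 - 30 = 484 - 60 ≡ 14; y = λ·(30 - 14) - 38 ≡ 27. → (14, 27)

(14, 27)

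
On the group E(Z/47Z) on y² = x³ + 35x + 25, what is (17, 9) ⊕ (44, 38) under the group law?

(17, 9) + (44, 38). λ = (38 - 9)/(44 - 17) ≡ 29/27 mod 47. 27⁻¹ ≡ 7 (mod 47) since 27·7 = 189 ≡ 1, so λ ≡ 15.
  x = λ² - 17 - 44 = 225 - 61 ≡ 23; y = λ·(17 - 23) - 9 ≡ 42. → (23, 42)

(23, 42)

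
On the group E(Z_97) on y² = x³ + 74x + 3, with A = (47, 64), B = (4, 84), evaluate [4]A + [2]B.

First 4A:
Repeated addition: build up to 4A.
2A: tangent at (47, 64): λ = (3·47² + 74)/(2·64) ≡ 8/31. 31⁻¹ ≡ 72 (mod 97) since 31·72 = 2232 ≡ 1, so λ ≡ 8·72 ≡ 91.
  x = λ² - 47 - 47 = 8281 - 94 ≡ 39; y = λ·(47 - 39) - 64 ≡ 82. → (39, 82)
3A: (39, 82) + (47, 64). λ = (64 - 82)/(47 - 39) ≡ 79/8 mod 97. 8⁻¹ ≡ 85 (mod 97), so λ ≡ 22.
  x = λ² - 39 - 47 = 484 - 86 ≡ 10; y = λ·(39 - 10) - 82 ≡ 71. → (10, 71)
4A: (10, 71) + (47, 64). λ = (64 - 71)/(47 - 10) ≡ 90/37 mod 97. 37⁻¹ ≡ 21 (mod 97) since 37·21 = 777 ≡ 1, so λ ≡ 47.
  x = λ² - 10 - 47 = 2209 - 57 ≡ 18; y = λ·(10 - 18) - 71 ≡ 38. → (18, 38)
4A = (18, 38).
Next 2B:
Repeated addition: build up to 2B.
2B: tangent at (4, 84): λ = (3·4² + 74)/(2·84) ≡ 25/71. 71⁻¹ ≡ 41 (mod 97) since 71·41 = 2911 ≡ 1, so λ ≡ 25·41 ≡ 55.
  x = λ² - 4 - 4 = 3025 - 8 ≡ 10; y = λ·(4 - 10) - 84 ≡ 71. → (10, 71)
2B = (10, 71).
Finally 4A + 2B:
(18, 38) + (10, 71). λ = (71 - 38)/(10 - 18) ≡ 33/89 mod 97. 89⁻¹ ≡ 12 (mod 97), so λ ≡ 8.
  x = λ² - 18 - 10 = 64 - 28 ≡ 36; y = λ·(18 - 36) - 38 ≡ 12. → (36, 12)

(36, 12)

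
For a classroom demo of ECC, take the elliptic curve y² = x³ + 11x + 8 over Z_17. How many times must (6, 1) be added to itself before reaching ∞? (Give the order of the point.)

2P: tangent at (6, 1): λ = (3·6² + 11)/(2·1) ≡ 0/2. 2⁻¹ ≡ 9 (mod 17), so λ ≡ 0·9 ≡ 0.
  x = λ² - 6 - 6 = 0 - 12 ≡ 5; y = λ·(6 - 5) - 1 ≡ 16. → (5, 16)
3P: (5, 16) + (6, 1). λ = (1 - 16)/(6 - 5) ≡ 2/1 mod 17. 1⁻¹ ≡ 1 (mod 17) since 1·1 = 1 ≡ 1, so λ ≡ 2.
  x = λ² - 5 - 6 = 4 - 11 ≡ 10; y = λ·(5 - 10) - 16 ≡ 8. → (10, 8)
4P: (10, 8) + (6, 1). λ = (1 - 8)/(6 - 10) ≡ 10/13 mod 17. 13⁻¹ ≡ 4 (mod 17) since 13·4 = 52 ≡ 1, so λ ≡ 6.
  x = λ² - 10 - 6 = 36 - 16 ≡ 3; y = λ·(10 - 3) - 8 ≡ 0. → (3, 0)
5P: (3, 0) + (6, 1). λ = (1 - 0)/(6 - 3) ≡ 1/3 mod 17. 3⁻¹ ≡ 6 (mod 17), so λ ≡ 6.
  x = λ² - 3 - 6 = 36 - 9 ≡ 10; y = λ·(3 - 10) - 0 ≡ 9. → (10, 9)
6P: (10, 9) + (6, 1). λ = (1 - 9)/(6 - 10) ≡ 9/13 mod 17. 13⁻¹ ≡ 4 (mod 17) since 13·4 = 52 ≡ 1, so λ ≡ 2.
  x = λ² - 10 - 6 = 4 - 16 ≡ 5; y = λ·(10 - 5) - 9 ≡ 1. → (5, 1)
7P: (5, 1) + (6, 1). λ = (1 - 1)/(6 - 5) ≡ 0/1 mod 17. 1⁻¹ ≡ 1 (mod 17) since 1·1 = 1 ≡ 1, so λ ≡ 0.
  x = λ² - 5 - 6 = 0 - 11 ≡ 6; y = λ·(5 - 6) - 1 ≡ 16. → (6, 16)
8P: (6, 16) + (6, 1): same x and y₁ ≡ -y₂, so the sum is ∞.
8P = ∞, so the order is 8.

8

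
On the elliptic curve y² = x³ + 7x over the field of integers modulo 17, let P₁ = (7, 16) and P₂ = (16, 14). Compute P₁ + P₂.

(7, 16) + (16, 14). λ = (14 - 16)/(16 - 7) ≡ 15/9 mod 17. 9⁻¹ ≡ 2 (mod 17), so λ ≡ 13.
  x = λ² - 7 - 16 = 169 - 23 ≡ 10; y = λ·(7 - 10) - 16 ≡ 13. → (10, 13)

(10, 13)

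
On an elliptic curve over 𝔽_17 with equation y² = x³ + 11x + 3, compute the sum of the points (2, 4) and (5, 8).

(2, 4) + (5, 8). λ = (8 - 4)/(5 - 2) ≡ 4/3 mod 17. 3⁻¹ ≡ 6 (mod 17), so λ ≡ 7.
  x = λ² - 2 - 5 = 49 - 7 ≡ 8; y = λ·(2 - 8) - 4 ≡ 5. → (8, 5)

(8, 5)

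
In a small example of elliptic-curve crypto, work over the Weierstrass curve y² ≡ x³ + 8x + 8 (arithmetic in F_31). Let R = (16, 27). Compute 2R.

(15, 0)

tangent at (16, 27): λ = (3·16² + 8)/(2·27) ≡ 1/23. 23⁻¹ ≡ 27 (mod 31), so λ ≡ 1·27 ≡ 27.
  x = λ² - 16 - 16 = 729 - 32 ≡ 15; y = λ·(16 - 15) - 27 ≡ 0. → (15, 0)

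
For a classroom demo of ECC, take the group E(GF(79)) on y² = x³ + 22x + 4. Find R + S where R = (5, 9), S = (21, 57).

(5, 9) + (21, 57). λ = (57 - 9)/(21 - 5) ≡ 48/16 mod 79. 16⁻¹ ≡ 5 (mod 79) since 16·5 = 80 ≡ 1, so λ ≡ 3.
  x = λ² - 5 - 21 = 9 - 26 ≡ 62; y = λ·(5 - 62) - 9 ≡ 57. → (62, 57)

(62, 57)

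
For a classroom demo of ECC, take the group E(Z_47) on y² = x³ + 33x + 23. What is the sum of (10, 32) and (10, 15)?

O

The two points share x = 10 and their y-coordinates satisfy 32 + 15 ≡ 0 (mod 47), so they are inverses. Their sum is O.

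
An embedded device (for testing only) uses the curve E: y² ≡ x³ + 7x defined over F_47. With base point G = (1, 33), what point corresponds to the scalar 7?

(1, 33)

Repeated addition: build up to 7G.
2G: tangent at (1, 33): λ = (3·1² + 7)/(2·33) ≡ 10/19. 19⁻¹ ≡ 5 (mod 47), so λ ≡ 10·5 ≡ 3.
  x = λ² - 1 - 1 = 9 - 2 ≡ 7; y = λ·(1 - 7) - 33 ≡ 43. → (7, 43)
3G: (7, 43) + (1, 33). λ = (33 - 43)/(1 - 7) ≡ 37/41 mod 47. 41⁻¹ ≡ 39 (mod 47) since 41·39 = 1599 ≡ 1, so λ ≡ 33.
  x = λ² - 7 - 1 = 1089 - 8 ≡ 0; y = λ·(7 - 0) - 43 ≡ 0. → (0, 0)
4G: (0, 0) + (1, 33). λ = (33 - 0)/(1 - 0) ≡ 33/1 mod 47. 1⁻¹ ≡ 1 (mod 47), so λ ≡ 33.
  x = λ² - 0 - 1 = 1089 - 1 ≡ 7; y = λ·(0 - 7) - 0 ≡ 4. → (7, 4)
5G: (7, 4) + (1, 33). λ = (33 - 4)/(1 - 7) ≡ 29/41 mod 47. 41⁻¹ ≡ 39 (mod 47), so λ ≡ 3.
  x = λ² - 7 - 1 = 9 - 8 ≡ 1; y = λ·(7 - 1) - 4 ≡ 14. → (1, 14)
6G: (1, 14) + (1, 33): same x and y₁ ≡ -y₂, so the sum is ∞.
7G: ∞ + (1, 33) = (1, 33) (identity).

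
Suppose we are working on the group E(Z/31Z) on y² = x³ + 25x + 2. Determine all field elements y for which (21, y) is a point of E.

none

x³ + 25x + 2 = 9788 ≡ 23 (mod 31).
23 is a non-residue mod 31; no y exists.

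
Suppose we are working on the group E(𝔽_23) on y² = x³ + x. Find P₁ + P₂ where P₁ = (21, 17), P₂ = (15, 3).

(21, 17) + (15, 3). λ = (3 - 17)/(15 - 21) ≡ 9/17 mod 23. 17⁻¹ ≡ 19 (mod 23) since 17·19 = 323 ≡ 1, so λ ≡ 10.
  x = λ² - 21 - 15 = 100 - 36 ≡ 18; y = λ·(21 - 18) - 17 ≡ 13. → (18, 13)

(18, 13)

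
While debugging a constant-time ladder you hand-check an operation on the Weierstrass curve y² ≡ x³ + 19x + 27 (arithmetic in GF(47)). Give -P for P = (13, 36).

(13, 11)

-(13, 36) = (13, -36 mod 47) = (13, 11).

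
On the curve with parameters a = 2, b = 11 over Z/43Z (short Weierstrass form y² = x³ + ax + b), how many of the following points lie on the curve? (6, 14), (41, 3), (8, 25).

2

(6, 14): 14² ≡ 24, rhs ≡ 24 → on.
(41, 3): 3² ≡ 9, rhs ≡ 42 → off.
(8, 25): 25² ≡ 23, rhs ≡ 23 → on.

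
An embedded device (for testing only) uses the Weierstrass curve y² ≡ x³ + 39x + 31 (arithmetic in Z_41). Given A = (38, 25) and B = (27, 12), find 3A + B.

(35, 14)

First 3A:
Repeated addition: build up to 3A.
2A: tangent at (38, 25): λ = (3·38² + 39)/(2·25) ≡ 25/9. 9⁻¹ ≡ 32 (mod 41), so λ ≡ 25·32 ≡ 21.
  x = λ² - 38 - 38 = 441 - 76 ≡ 37; y = λ·(38 - 37) - 25 ≡ 37. → (37, 37)
3A: (37, 37) + (38, 25). λ = (25 - 37)/(38 - 37) ≡ 29/1 mod 41. 1⁻¹ ≡ 1 (mod 41) since 1·1 = 1 ≡ 1, so λ ≡ 29.
  x = λ² - 37 - 38 = 841 - 75 ≡ 28; y = λ·(37 - 28) - 37 ≡ 19. → (28, 19)
3A = (28, 19).
Finally 3A + B:
(28, 19) + (27, 12). λ = (12 - 19)/(27 - 28) ≡ 34/40 mod 41. 40⁻¹ ≡ 40 (mod 41), so λ ≡ 7.
  x = λ² - 28 - 27 = 49 - 55 ≡ 35; y = λ·(28 - 35) - 19 ≡ 14. → (35, 14)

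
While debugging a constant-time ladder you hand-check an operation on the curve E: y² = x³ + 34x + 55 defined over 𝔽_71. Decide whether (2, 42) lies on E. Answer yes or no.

yes

y² = 42² ≡ 60; x³ + 34x + 55 = 131 ≡ 60 (mod 71). 60 = 60.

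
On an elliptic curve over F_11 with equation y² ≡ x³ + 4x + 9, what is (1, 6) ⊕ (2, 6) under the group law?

(1, 6) + (2, 6). λ = (6 - 6)/(2 - 1) ≡ 0/1 mod 11. 1⁻¹ ≡ 1 (mod 11), so λ ≡ 0.
  x = λ² - 1 - 2 = 0 - 3 ≡ 8; y = λ·(1 - 8) - 6 ≡ 5. → (8, 5)

(8, 5)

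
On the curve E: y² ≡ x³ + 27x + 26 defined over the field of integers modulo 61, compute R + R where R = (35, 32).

tangent at (35, 32): λ = (3·35² + 27)/(2·32) ≡ 42/3. 3⁻¹ ≡ 41 (mod 61), so λ ≡ 42·41 ≡ 14.
  x = λ² - 35 - 35 = 196 - 70 ≡ 4; y = λ·(35 - 4) - 32 ≡ 36. → (4, 36)

(4, 36)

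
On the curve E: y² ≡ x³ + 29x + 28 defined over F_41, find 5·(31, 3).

(31, 38)

Write Q = (31, 3).
Repeated addition: build up to 5Q.
2Q: tangent at (31, 3): λ = (3·31² + 29)/(2·3) ≡ 1/6. 6⁻¹ ≡ 7 (mod 41), so λ ≡ 1·7 ≡ 7.
  x = λ² - 31 - 31 = 49 - 62 ≡ 28; y = λ·(31 - 28) - 3 ≡ 18. → (28, 18)
3Q: (28, 18) + (31, 3). λ = (3 - 18)/(31 - 28) ≡ 26/3 mod 41. 3⁻¹ ≡ 14 (mod 41), so λ ≡ 36.
  x = λ² - 28 - 31 = 1296 - 59 ≡ 7; y = λ·(28 - 7) - 18 ≡ 0. → (7, 0)
4Q: (7, 0) + (31, 3). λ = (3 - 0)/(31 - 7) ≡ 3/24 mod 41. 24⁻¹ ≡ 12 (mod 41) since 24·12 = 288 ≡ 1, so λ ≡ 36.
  x = λ² - 7 - 31 = 1296 - 38 ≡ 28; y = λ·(7 - 28) - 0 ≡ 23. → (28, 23)
5Q: (28, 23) + (31, 3). λ = (3 - 23)/(31 - 28) ≡ 21/3 mod 41. 3⁻¹ ≡ 14 (mod 41), so λ ≡ 7.
  x = λ² - 28 - 31 = 49 - 59 ≡ 31; y = λ·(28 - 31) - 23 ≡ 38. → (31, 38)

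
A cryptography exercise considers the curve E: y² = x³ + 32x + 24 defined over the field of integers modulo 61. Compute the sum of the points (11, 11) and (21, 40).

(11, 11) + (21, 40). λ = (40 - 11)/(21 - 11) ≡ 29/10 mod 61. 10⁻¹ ≡ 55 (mod 61) since 10·55 = 550 ≡ 1, so λ ≡ 9.
  x = λ² - 11 - 21 = 81 - 32 ≡ 49; y = λ·(11 - 49) - 11 ≡ 13. → (49, 13)

(49, 13)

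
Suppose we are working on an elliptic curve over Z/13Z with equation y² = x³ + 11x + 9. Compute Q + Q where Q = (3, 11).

tangent at (3, 11): λ = (3·3² + 11)/(2·11) ≡ 12/9. 9⁻¹ ≡ 3 (mod 13) since 9·3 = 27 ≡ 1, so λ ≡ 12·3 ≡ 10.
  x = λ² - 3 - 3 = 100 - 6 ≡ 3; y = λ·(3 - 3) - 11 ≡ 2. → (3, 2)

(3, 2)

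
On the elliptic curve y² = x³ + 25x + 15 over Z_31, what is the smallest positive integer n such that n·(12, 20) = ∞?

3

2P: tangent at (12, 20): λ = (3·12² + 25)/(2·20) ≡ 23/9. 9⁻¹ ≡ 7 (mod 31), so λ ≡ 23·7 ≡ 6.
  x = λ² - 12 - 12 = 36 - 24 ≡ 12; y = λ·(12 - 12) - 20 ≡ 11. → (12, 11)
3P: (12, 11) + (12, 20): same x and y₁ ≡ -y₂, so the sum is ∞.
3P = ∞, so the order is 3.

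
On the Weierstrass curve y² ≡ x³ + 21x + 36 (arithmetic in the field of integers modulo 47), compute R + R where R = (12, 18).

tangent at (12, 18): λ = (3·12² + 21)/(2·18) ≡ 30/36. 36⁻¹ ≡ 17 (mod 47), so λ ≡ 30·17 ≡ 40.
  x = λ² - 12 - 12 = 1600 - 24 ≡ 25; y = λ·(12 - 25) - 18 ≡ 26. → (25, 26)

(25, 26)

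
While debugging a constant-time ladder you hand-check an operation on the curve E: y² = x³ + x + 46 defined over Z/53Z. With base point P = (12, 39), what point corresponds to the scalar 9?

Double-and-add on 9 = (1001)₂. Start with P = (12, 39) for the leading 1-bit.
double: tangent at (12, 39): λ = (3·12² + 1)/(2·39) ≡ 9/25. 25⁻¹ ≡ 17 (mod 53), so λ ≡ 9·17 ≡ 47.
  x = λ² - 12 - 12 = 2209 - 24 ≡ 12; y = λ·(12 - 12) - 39 ≡ 14. → (12, 14)
double: tangent at (12, 14): λ = (3·12² + 1)/(2·14) ≡ 9/28. 28⁻¹ ≡ 36 (mod 53), so λ ≡ 9·36 ≡ 6.
  x = λ² - 12 - 12 = 36 - 24 ≡ 12; y = λ·(12 - 12) - 14 ≡ 39. → (12, 39)
double: tangent at (12, 39): λ = (3·12² + 1)/(2·39) ≡ 9/25. 25⁻¹ ≡ 17 (mod 53), so λ ≡ 9·17 ≡ 47.
  x = λ² - 12 - 12 = 2209 - 24 ≡ 12; y = λ·(12 - 12) - 39 ≡ 14. → (12, 14)
add P: (12, 14) + (12, 39): same x and y₁ ≡ -y₂, so the sum is ∞.

O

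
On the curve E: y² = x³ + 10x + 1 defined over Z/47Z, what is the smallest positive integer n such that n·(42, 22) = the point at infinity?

4

2P: tangent at (42, 22): λ = (3·42² + 10)/(2·22) ≡ 38/44. 44⁻¹ ≡ 31 (mod 47), so λ ≡ 38·31 ≡ 3.
  x = λ² - 42 - 42 = 9 - 84 ≡ 19; y = λ·(42 - 19) - 22 ≡ 0. → (19, 0)
3P: (19, 0) + (42, 22). λ = (22 - 0)/(42 - 19) ≡ 22/23 mod 47. 23⁻¹ ≡ 45 (mod 47), so λ ≡ 3.
  x = λ² - 19 - 42 = 9 - 61 ≡ 42; y = λ·(19 - 42) - 0 ≡ 25. → (42, 25)
4P: (42, 25) + (42, 22): same x and y₁ ≡ -y₂, so the sum is the point at infinity.
4P = the point at infinity, so the order is 4.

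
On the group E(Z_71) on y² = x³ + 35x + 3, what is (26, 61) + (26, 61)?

(2, 62)

tangent at (26, 61): λ = (3·26² + 35)/(2·61) ≡ 4/51. 51⁻¹ ≡ 39 (mod 71), so λ ≡ 4·39 ≡ 14.
  x = λ² - 26 - 26 = 196 - 52 ≡ 2; y = λ·(26 - 2) - 61 ≡ 62. → (2, 62)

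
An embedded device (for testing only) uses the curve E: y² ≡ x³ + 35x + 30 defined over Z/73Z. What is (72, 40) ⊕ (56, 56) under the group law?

(19, 53)

(72, 40) + (56, 56). λ = (56 - 40)/(56 - 72) ≡ 16/57 mod 73. 57⁻¹ ≡ 41 (mod 73), so λ ≡ 72.
  x = λ² - 72 - 56 = 5184 - 128 ≡ 19; y = λ·(72 - 19) - 40 ≡ 53. → (19, 53)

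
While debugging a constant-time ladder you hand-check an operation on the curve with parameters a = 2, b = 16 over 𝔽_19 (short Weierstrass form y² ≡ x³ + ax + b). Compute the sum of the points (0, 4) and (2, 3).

(3, 7)

(0, 4) + (2, 3). λ = (3 - 4)/(2 - 0) ≡ 18/2 mod 19. 2⁻¹ ≡ 10 (mod 19) since 2·10 = 20 ≡ 1, so λ ≡ 9.
  x = λ² - 0 - 2 = 81 - 2 ≡ 3; y = λ·(0 - 3) - 4 ≡ 7. → (3, 7)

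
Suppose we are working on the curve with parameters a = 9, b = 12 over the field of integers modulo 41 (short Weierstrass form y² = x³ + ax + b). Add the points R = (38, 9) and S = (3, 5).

(5, 10)

(38, 9) + (3, 5). λ = (5 - 9)/(3 - 38) ≡ 37/6 mod 41. 6⁻¹ ≡ 7 (mod 41), so λ ≡ 13.
  x = λ² - 38 - 3 = 169 - 41 ≡ 5; y = λ·(38 - 5) - 9 ≡ 10. → (5, 10)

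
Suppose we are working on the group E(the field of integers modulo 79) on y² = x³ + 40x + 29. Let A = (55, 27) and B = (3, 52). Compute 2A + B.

First 2A:
Repeated addition: build up to 2A.
2A: tangent at (55, 27): λ = (3·55² + 40)/(2·27) ≡ 30/54. 54⁻¹ ≡ 60 (mod 79), so λ ≡ 30·60 ≡ 62.
  x = λ² - 55 - 55 = 3844 - 110 ≡ 21; y = λ·(55 - 21) - 27 ≡ 27. → (21, 27)
2A = (21, 27).
Finally 2A + B:
(21, 27) + (3, 52). λ = (52 - 27)/(3 - 21) ≡ 25/61 mod 79. 61⁻¹ ≡ 57 (mod 79) since 61·57 = 3477 ≡ 1, so λ ≡ 3.
  x = λ² - 21 - 3 = 9 - 24 ≡ 64; y = λ·(21 - 64) - 27 ≡ 2. → (64, 2)

(64, 2)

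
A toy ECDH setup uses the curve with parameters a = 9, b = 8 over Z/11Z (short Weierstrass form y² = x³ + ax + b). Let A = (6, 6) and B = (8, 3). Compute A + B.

(6, 6) + (8, 3). λ = (3 - 6)/(8 - 6) ≡ 8/2 mod 11. 2⁻¹ ≡ 6 (mod 11), so λ ≡ 4.
  x = λ² - 6 - 8 = 16 - 14 ≡ 2; y = λ·(6 - 2) - 6 ≡ 10. → (2, 10)

(2, 10)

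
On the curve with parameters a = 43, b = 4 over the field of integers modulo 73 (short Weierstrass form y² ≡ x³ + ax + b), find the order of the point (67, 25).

5

2P: tangent at (67, 25): λ = (3·67² + 43)/(2·25) ≡ 5/50. 50⁻¹ ≡ 19 (mod 73) since 50·19 = 950 ≡ 1, so λ ≡ 5·19 ≡ 22.
  x = λ² - 67 - 67 = 484 - 134 ≡ 58; y = λ·(67 - 58) - 25 ≡ 27. → (58, 27)
3P: (58, 27) + (67, 25). λ = (25 - 27)/(67 - 58) ≡ 71/9 mod 73. 9⁻¹ ≡ 65 (mod 73) since 9·65 = 585 ≡ 1, so λ ≡ 16.
  x = λ² - 58 - 67 = 256 - 125 ≡ 58; y = λ·(58 - 58) - 27 ≡ 46. → (58, 46)
4P: (58, 46) + (67, 25). λ = (25 - 46)/(67 - 58) ≡ 52/9 mod 73. 9⁻¹ ≡ 65 (mod 73), so λ ≡ 22.
  x = λ² - 58 - 67 = 484 - 125 ≡ 67; y = λ·(58 - 67) - 46 ≡ 48. → (67, 48)
5P: (67, 48) + (67, 25): same x and y₁ ≡ -y₂, so the sum is O.
5P = O, so the order is 5.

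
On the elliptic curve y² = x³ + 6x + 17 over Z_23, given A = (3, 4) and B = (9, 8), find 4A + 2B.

First 4A:
Repeated addition: build up to 4A.
2A: tangent at (3, 4): λ = (3·3² + 6)/(2·4) ≡ 10/8. 8⁻¹ ≡ 3 (mod 23), so λ ≡ 10·3 ≡ 7.
  x = λ² - 3 - 3 = 49 - 6 ≡ 20; y = λ·(3 - 20) - 4 ≡ 15. → (20, 15)
3A: (20, 15) + (3, 4). λ = (4 - 15)/(3 - 20) ≡ 12/6 mod 23. 6⁻¹ ≡ 4 (mod 23), so λ ≡ 2.
  x = λ² - 20 - 3 = 4 - 23 ≡ 4; y = λ·(20 - 4) - 15 ≡ 17. → (4, 17)
4A: (4, 17) + (3, 4). λ = (4 - 17)/(3 - 4) ≡ 10/22 mod 23. 22⁻¹ ≡ 22 (mod 23), so λ ≡ 13.
  x = λ² - 4 - 3 = 169 - 7 ≡ 1; y = λ·(4 - 1) - 17 ≡ 22. → (1, 22)
4A = (1, 22).
Next 2B:
Repeated addition: build up to 2B.
2B: tangent at (9, 8): λ = (3·9² + 6)/(2·8) ≡ 19/16. 16⁻¹ ≡ 13 (mod 23), so λ ≡ 19·13 ≡ 17.
  x = λ² - 9 - 9 = 289 - 18 ≡ 18; y = λ·(9 - 18) - 8 ≡ 0. → (18, 0)
2B = (18, 0).
Finally 4A + 2B:
(1, 22) + (18, 0). λ = (0 - 22)/(18 - 1) ≡ 1/17 mod 23. 17⁻¹ ≡ 19 (mod 23), so λ ≡ 19.
  x = λ² - 1 - 18 = 361 - 19 ≡ 20; y = λ·(1 - 20) - 22 ≡ 8. → (20, 8)

(20, 8)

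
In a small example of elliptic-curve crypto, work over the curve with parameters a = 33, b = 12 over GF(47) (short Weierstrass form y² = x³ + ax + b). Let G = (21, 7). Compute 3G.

Repeated addition: build up to 3G.
2G: tangent at (21, 7): λ = (3·21² + 33)/(2·7) ≡ 40/14. 14⁻¹ ≡ 37 (mod 47), so λ ≡ 40·37 ≡ 23.
  x = λ² - 21 - 21 = 529 - 42 ≡ 17; y = λ·(21 - 17) - 7 ≡ 38. → (17, 38)
3G: (17, 38) + (21, 7). λ = (7 - 38)/(21 - 17) ≡ 16/4 mod 47. 4⁻¹ ≡ 12 (mod 47), so λ ≡ 4.
  x = λ² - 17 - 21 = 16 - 38 ≡ 25; y = λ·(17 - 25) - 38 ≡ 24. → (25, 24)

(25, 24)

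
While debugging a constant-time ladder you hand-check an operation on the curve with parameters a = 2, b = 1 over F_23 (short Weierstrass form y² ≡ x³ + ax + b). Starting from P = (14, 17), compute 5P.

(1, 2)

Repeated addition: build up to 5P.
2P: tangent at (14, 17): λ = (3·14² + 2)/(2·17) ≡ 15/11. 11⁻¹ ≡ 21 (mod 23), so λ ≡ 15·21 ≡ 16.
  x = λ² - 14 - 14 = 256 - 28 ≡ 21; y = λ·(14 - 21) - 17 ≡ 9. → (21, 9)
3P: (21, 9) + (14, 17). λ = (17 - 9)/(14 - 21) ≡ 8/16 mod 23. 16⁻¹ ≡ 13 (mod 23), so λ ≡ 12.
  x = λ² - 21 - 14 = 144 - 35 ≡ 17; y = λ·(21 - 17) - 9 ≡ 16. → (17, 16)
4P: (17, 16) + (14, 17). λ = (17 - 16)/(14 - 17) ≡ 1/20 mod 23. 20⁻¹ ≡ 15 (mod 23) since 20·15 = 300 ≡ 1, so λ ≡ 15.
  x = λ² - 17 - 14 = 225 - 31 ≡ 10; y = λ·(17 - 10) - 16 ≡ 20. → (10, 20)
5P: (10, 20) + (14, 17). λ = (17 - 20)/(14 - 10) ≡ 20/4 mod 23. 4⁻¹ ≡ 6 (mod 23), so λ ≡ 5.
  x = λ² - 10 - 14 = 25 - 24 ≡ 1; y = λ·(10 - 1) - 20 ≡ 2. → (1, 2)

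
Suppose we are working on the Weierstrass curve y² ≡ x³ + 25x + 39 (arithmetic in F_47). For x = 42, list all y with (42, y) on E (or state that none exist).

x³ + 25x + 39 = 75177 ≡ 24 (mod 47).
Square roots of 24 mod 47: 20 and 27 (since 20² = 400 ≡ 24).

20, 27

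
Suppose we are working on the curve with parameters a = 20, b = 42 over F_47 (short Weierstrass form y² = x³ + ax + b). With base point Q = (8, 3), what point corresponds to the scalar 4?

(27, 33)

Repeated addition: build up to 4Q.
2Q: tangent at (8, 3): λ = (3·8² + 20)/(2·3) ≡ 24/6. 6⁻¹ ≡ 8 (mod 47), so λ ≡ 24·8 ≡ 4.
  x = λ² - 8 - 8 = 16 - 16 ≡ 0; y = λ·(8 - 0) - 3 ≡ 29. → (0, 29)
3Q: (0, 29) + (8, 3). λ = (3 - 29)/(8 - 0) ≡ 21/8 mod 47. 8⁻¹ ≡ 6 (mod 47) since 8·6 = 48 ≡ 1, so λ ≡ 32.
  x = λ² - 0 - 8 = 1024 - 8 ≡ 29; y = λ·(0 - 29) - 29 ≡ 30. → (29, 30)
4Q: (29, 30) + (8, 3). λ = (3 - 30)/(8 - 29) ≡ 20/26 mod 47. 26⁻¹ ≡ 38 (mod 47), so λ ≡ 8.
  x = λ² - 29 - 8 = 64 - 37 ≡ 27; y = λ·(29 - 27) - 30 ≡ 33. → (27, 33)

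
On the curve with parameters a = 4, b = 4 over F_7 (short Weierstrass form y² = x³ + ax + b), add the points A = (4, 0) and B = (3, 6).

(4, 0) + (3, 6). λ = (6 - 0)/(3 - 4) ≡ 6/6 mod 7. 6⁻¹ ≡ 6 (mod 7), so λ ≡ 1.
  x = λ² - 4 - 3 = 1 - 7 ≡ 1; y = λ·(4 - 1) - 0 ≡ 3. → (1, 3)

(1, 3)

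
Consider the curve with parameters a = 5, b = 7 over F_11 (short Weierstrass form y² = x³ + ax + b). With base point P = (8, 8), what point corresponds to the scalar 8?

Double-and-add on 8 = (1000)₂. Start with P = (8, 8) for the leading 1-bit.
double: tangent at (8, 8): λ = (3·8² + 5)/(2·8) ≡ 10/5. 5⁻¹ ≡ 9 (mod 11) since 5·9 = 45 ≡ 1, so λ ≡ 10·9 ≡ 2.
  x = λ² - 8 - 8 = 4 - 16 ≡ 10; y = λ·(8 - 10) - 8 ≡ 10. → (10, 10)
double: tangent at (10, 10): λ = (3·10² + 5)/(2·10) ≡ 8/9. 9⁻¹ ≡ 5 (mod 11), so λ ≡ 8·5 ≡ 7.
  x = λ² - 10 - 10 = 49 - 20 ≡ 7; y = λ·(10 - 7) - 10 ≡ 0. → (7, 0)
double: (7, 0) + (7, 0): same x and y₁ ≡ -y₂, so the sum is ∞.

O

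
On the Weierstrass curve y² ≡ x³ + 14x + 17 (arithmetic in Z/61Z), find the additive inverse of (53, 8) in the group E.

(53, 53)

-(53, 8) = (53, -8 mod 61) = (53, 53).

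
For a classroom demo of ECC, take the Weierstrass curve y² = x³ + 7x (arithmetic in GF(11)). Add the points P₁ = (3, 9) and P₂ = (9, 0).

(3, 9) + (9, 0). λ = (0 - 9)/(9 - 3) ≡ 2/6 mod 11. 6⁻¹ ≡ 2 (mod 11) since 6·2 = 12 ≡ 1, so λ ≡ 4.
  x = λ² - 3 - 9 = 16 - 12 ≡ 4; y = λ·(3 - 4) - 9 ≡ 9. → (4, 9)

(4, 9)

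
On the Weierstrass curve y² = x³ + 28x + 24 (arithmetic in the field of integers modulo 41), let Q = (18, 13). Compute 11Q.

(13, 17)

Repeated addition: build up to 11Q.
2Q: tangent at (18, 13): λ = (3·18² + 28)/(2·13) ≡ 16/26. 26⁻¹ ≡ 30 (mod 41), so λ ≡ 16·30 ≡ 29.
  x = λ² - 18 - 18 = 841 - 36 ≡ 26; y = λ·(18 - 26) - 13 ≡ 1. → (26, 1)
3Q: (26, 1) + (18, 13). λ = (13 - 1)/(18 - 26) ≡ 12/33 mod 41. 33⁻¹ ≡ 5 (mod 41), so λ ≡ 19.
  x = λ² - 26 - 18 = 361 - 44 ≡ 30; y = λ·(26 - 30) - 1 ≡ 5. → (30, 5)
4Q: (30, 5) + (18, 13). λ = (13 - 5)/(18 - 30) ≡ 8/29 mod 41. 29⁻¹ ≡ 17 (mod 41), so λ ≡ 13.
  x = λ² - 30 - 18 = 169 - 48 ≡ 39; y = λ·(30 - 39) - 5 ≡ 1. → (39, 1)
5Q: (39, 1) + (18, 13). λ = (13 - 1)/(18 - 39) ≡ 12/20 mod 41. 20⁻¹ ≡ 39 (mod 41) since 20·39 = 780 ≡ 1, so λ ≡ 17.
  x = λ² - 39 - 18 = 289 - 57 ≡ 27; y = λ·(39 - 27) - 1 ≡ 39. → (27, 39)
6Q: (27, 39) + (18, 13). λ = (13 - 39)/(18 - 27) ≡ 15/32 mod 41. 32⁻¹ ≡ 9 (mod 41) since 32·9 = 288 ≡ 1, so λ ≡ 12.
  x = λ² - 27 - 18 = 144 - 45 ≡ 17; y = λ·(27 - 17) - 39 ≡ 40. → (17, 40)
7Q: (17, 40) + (18, 13). λ = (13 - 40)/(18 - 17) ≡ 14/1 mod 41. 1⁻¹ ≡ 1 (mod 41) since 1·1 = 1 ≡ 1, so λ ≡ 14.
  x = λ² - 17 - 18 = 196 - 35 ≡ 38; y = λ·(17 - 38) - 40 ≡ 35. → (38, 35)
8Q: (38, 35) + (18, 13). λ = (13 - 35)/(18 - 38) ≡ 19/21 mod 41. 21⁻¹ ≡ 2 (mod 41) since 21·2 = 42 ≡ 1, so λ ≡ 38.
  x = λ² - 38 - 18 = 1444 - 56 ≡ 35; y = λ·(38 - 35) - 35 ≡ 38. → (35, 38)
9Q: (35, 38) + (18, 13). λ = (13 - 38)/(18 - 35) ≡ 16/24 mod 41. 24⁻¹ ≡ 12 (mod 41) since 24·12 = 288 ≡ 1, so λ ≡ 28.
  x = λ² - 35 - 18 = 784 - 53 ≡ 34; y = λ·(35 - 34) - 38 ≡ 31. → (34, 31)
10Q: (34, 31) + (18, 13). λ = (13 - 31)/(18 - 34) ≡ 23/25 mod 41. 25⁻¹ ≡ 23 (mod 41), so λ ≡ 37.
  x = λ² - 34 - 18 = 1369 - 52 ≡ 5; y = λ·(34 - 5) - 31 ≡ 17. → (5, 17)
11Q: (5, 17) + (18, 13). λ = (13 - 17)/(18 - 5) ≡ 37/13 mod 41. 13⁻¹ ≡ 19 (mod 41), so λ ≡ 6.
  x = λ² - 5 - 18 = 36 - 23 ≡ 13; y = λ·(5 - 13) - 17 ≡ 17. → (13, 17)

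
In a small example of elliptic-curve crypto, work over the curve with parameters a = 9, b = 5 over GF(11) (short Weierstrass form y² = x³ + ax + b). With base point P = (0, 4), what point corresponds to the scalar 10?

Double-and-add on 10 = (1010)₂. Start with P = (0, 4) for the leading 1-bit.
double: tangent at (0, 4): λ = (3·0² + 9)/(2·4) ≡ 9/8. 8⁻¹ ≡ 7 (mod 11), so λ ≡ 9·7 ≡ 8.
  x = λ² - 0 - 0 = 64 - 0 ≡ 9; y = λ·(0 - 9) - 4 ≡ 1. → (9, 1)
double: tangent at (9, 1): λ = (3·9² + 9)/(2·1) ≡ 10/2. 2⁻¹ ≡ 6 (mod 11), so λ ≡ 10·6 ≡ 5.
  x = λ² - 9 - 9 = 25 - 18 ≡ 7; y = λ·(9 - 7) - 1 ≡ 9. → (7, 9)
add P: (7, 9) + (0, 4). λ = (4 - 9)/(0 - 7) ≡ 6/4 mod 11. 4⁻¹ ≡ 3 (mod 11) since 4·3 = 12 ≡ 1, so λ ≡ 7.
  x = λ² - 7 - 0 = 49 - 7 ≡ 9; y = λ·(7 - 9) - 9 ≡ 10. → (9, 10)
double: tangent at (9, 10): λ = (3·9² + 9)/(2·10) ≡ 10/9. 9⁻¹ ≡ 5 (mod 11) since 9·5 = 45 ≡ 1, so λ ≡ 10·5 ≡ 6.
  x = λ² - 9 - 9 = 36 - 18 ≡ 7; y = λ·(9 - 7) - 10 ≡ 2. → (7, 2)

(7, 2)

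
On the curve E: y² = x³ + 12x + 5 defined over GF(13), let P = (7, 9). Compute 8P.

(3, 4)

Double-and-add on 8 = (1000)₂. Start with P = (7, 9) for the leading 1-bit.
double: tangent at (7, 9): λ = (3·7² + 12)/(2·9) ≡ 3/5. 5⁻¹ ≡ 8 (mod 13), so λ ≡ 3·8 ≡ 11.
  x = λ² - 7 - 7 = 121 - 14 ≡ 3; y = λ·(7 - 3) - 9 ≡ 9. → (3, 9)
double: tangent at (3, 9): λ = (3·3² + 12)/(2·9) ≡ 0/5. 5⁻¹ ≡ 8 (mod 13) since 5·8 = 40 ≡ 1, so λ ≡ 0·8 ≡ 0.
  x = λ² - 3 - 3 = 0 - 6 ≡ 7; y = λ·(3 - 7) - 9 ≡ 4. → (7, 4)
double: tangent at (7, 4): λ = (3·7² + 12)/(2·4) ≡ 3/8. 8⁻¹ ≡ 5 (mod 13), so λ ≡ 3·5 ≡ 2.
  x = λ² - 7 - 7 = 4 - 14 ≡ 3; y = λ·(7 - 3) - 4 ≡ 4. → (3, 4)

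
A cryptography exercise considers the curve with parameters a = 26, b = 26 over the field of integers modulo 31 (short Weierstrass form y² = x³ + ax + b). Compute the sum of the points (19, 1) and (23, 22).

(19, 1) + (23, 22). λ = (22 - 1)/(23 - 19) ≡ 21/4 mod 31. 4⁻¹ ≡ 8 (mod 31), so λ ≡ 13.
  x = λ² - 19 - 23 = 169 - 42 ≡ 3; y = λ·(19 - 3) - 1 ≡ 21. → (3, 21)

(3, 21)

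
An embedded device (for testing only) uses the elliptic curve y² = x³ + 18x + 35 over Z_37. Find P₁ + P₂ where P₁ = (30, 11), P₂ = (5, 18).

(30, 11) + (5, 18). λ = (18 - 11)/(5 - 30) ≡ 7/12 mod 37. 12⁻¹ ≡ 34 (mod 37), so λ ≡ 16.
  x = λ² - 30 - 5 = 256 - 35 ≡ 36; y = λ·(30 - 36) - 11 ≡ 4. → (36, 4)

(36, 4)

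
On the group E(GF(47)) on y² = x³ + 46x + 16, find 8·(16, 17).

Write G = (16, 17).
Double-and-add on 8 = (1000)₂. Start with G = (16, 17) for the leading 1-bit.
double: tangent at (16, 17): λ = (3·16² + 46)/(2·17) ≡ 15/34. 34⁻¹ ≡ 18 (mod 47) since 34·18 = 612 ≡ 1, so λ ≡ 15·18 ≡ 35.
  x = λ² - 16 - 16 = 1225 - 32 ≡ 18; y = λ·(16 - 18) - 17 ≡ 7. → (18, 7)
double: tangent at (18, 7): λ = (3·18² + 46)/(2·7) ≡ 31/14. 14⁻¹ ≡ 37 (mod 47) since 14·37 = 518 ≡ 1, so λ ≡ 31·37 ≡ 19.
  x = λ² - 18 - 18 = 361 - 36 ≡ 43; y = λ·(18 - 43) - 7 ≡ 35. → (43, 35)
double: tangent at (43, 35): λ = (3·43² + 46)/(2·35) ≡ 0/23. 23⁻¹ ≡ 45 (mod 47), so λ ≡ 0·45 ≡ 0.
  x = λ² - 43 - 43 = 0 - 86 ≡ 8; y = λ·(43 - 8) - 35 ≡ 12. → (8, 12)

(8, 12)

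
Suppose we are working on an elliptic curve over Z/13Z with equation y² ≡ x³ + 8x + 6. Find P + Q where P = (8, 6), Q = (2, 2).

(2, 11)

(8, 6) + (2, 2). λ = (2 - 6)/(2 - 8) ≡ 9/7 mod 13. 7⁻¹ ≡ 2 (mod 13) since 7·2 = 14 ≡ 1, so λ ≡ 5.
  x = λ² - 8 - 2 = 25 - 10 ≡ 2; y = λ·(8 - 2) - 6 ≡ 11. → (2, 11)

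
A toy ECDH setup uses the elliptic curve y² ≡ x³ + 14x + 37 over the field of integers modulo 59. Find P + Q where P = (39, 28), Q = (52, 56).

(39, 28) + (52, 56). λ = (56 - 28)/(52 - 39) ≡ 28/13 mod 59. 13⁻¹ ≡ 50 (mod 59) since 13·50 = 650 ≡ 1, so λ ≡ 43.
  x = λ² - 39 - 52 = 1849 - 91 ≡ 47; y = λ·(39 - 47) - 28 ≡ 41. → (47, 41)

(47, 41)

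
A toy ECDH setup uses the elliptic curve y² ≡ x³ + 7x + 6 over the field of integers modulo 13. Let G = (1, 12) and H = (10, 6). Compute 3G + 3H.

First 3G:
Repeated addition: build up to 3G.
2G: tangent at (1, 12): λ = (3·1² + 7)/(2·12) ≡ 10/11. 11⁻¹ ≡ 6 (mod 13) since 11·6 = 66 ≡ 1, so λ ≡ 10·6 ≡ 8.
  x = λ² - 1 - 1 = 64 - 2 ≡ 10; y = λ·(1 - 10) - 12 ≡ 7. → (10, 7)
3G: (10, 7) + (1, 12). λ = (12 - 7)/(1 - 10) ≡ 5/4 mod 13. 4⁻¹ ≡ 10 (mod 13), so λ ≡ 11.
  x = λ² - 10 - 1 = 121 - 11 ≡ 6; y = λ·(10 - 6) - 7 ≡ 11. → (6, 11)
3G = (6, 11).
Next 3H:
Repeated addition: build up to 3H.
2H: tangent at (10, 6): λ = (3·10² + 7)/(2·6) ≡ 8/12. 12⁻¹ ≡ 12 (mod 13), so λ ≡ 8·12 ≡ 5.
  x = λ² - 10 - 10 = 25 - 20 ≡ 5; y = λ·(10 - 5) - 6 ≡ 6. → (5, 6)
3H: (5, 6) + (10, 6). λ = (6 - 6)/(10 - 5) ≡ 0/5 mod 13. 5⁻¹ ≡ 8 (mod 13), so λ ≡ 0.
  x = λ² - 5 - 10 = 0 - 15 ≡ 11; y = λ·(5 - 11) - 6 ≡ 7. → (11, 7)
3H = (11, 7).
Finally 3G + 3H:
(6, 11) + (11, 7). λ = (7 - 11)/(11 - 6) ≡ 9/5 mod 13. 5⁻¹ ≡ 8 (mod 13) since 5·8 = 40 ≡ 1, so λ ≡ 7.
  x = λ² - 6 - 11 = 49 - 17 ≡ 6; y = λ·(6 - 6) - 11 ≡ 2. → (6, 2)

(6, 2)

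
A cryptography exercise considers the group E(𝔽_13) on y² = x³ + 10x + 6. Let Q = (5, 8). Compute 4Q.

(11, 11)

Double-and-add on 4 = (100)₂. Start with Q = (5, 8) for the leading 1-bit.
double: tangent at (5, 8): λ = (3·5² + 10)/(2·8) ≡ 7/3. 3⁻¹ ≡ 9 (mod 13), so λ ≡ 7·9 ≡ 11.
  x = λ² - 5 - 5 = 121 - 10 ≡ 7; y = λ·(5 - 7) - 8 ≡ 9. → (7, 9)
double: tangent at (7, 9): λ = (3·7² + 10)/(2·9) ≡ 1/5. 5⁻¹ ≡ 8 (mod 13), so λ ≡ 1·8 ≡ 8.
  x = λ² - 7 - 7 = 64 - 14 ≡ 11; y = λ·(7 - 11) - 9 ≡ 11. → (11, 11)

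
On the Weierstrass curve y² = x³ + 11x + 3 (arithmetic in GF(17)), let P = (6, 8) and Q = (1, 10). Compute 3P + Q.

(9, 7)

First 3P:
Repeated addition: build up to 3P.
2P: tangent at (6, 8): λ = (3·6² + 11)/(2·8) ≡ 0/16. 16⁻¹ ≡ 16 (mod 17) since 16·16 = 256 ≡ 1, so λ ≡ 0·16 ≡ 0.
  x = λ² - 6 - 6 = 0 - 12 ≡ 5; y = λ·(6 - 5) - 8 ≡ 9. → (5, 9)
3P: (5, 9) + (6, 8). λ = (8 - 9)/(6 - 5) ≡ 16/1 mod 17. 1⁻¹ ≡ 1 (mod 17) since 1·1 = 1 ≡ 1, so λ ≡ 16.
  x = λ² - 5 - 6 = 256 - 11 ≡ 7; y = λ·(5 - 7) - 9 ≡ 10. → (7, 10)
3P = (7, 10).
Finally 3P + Q:
(7, 10) + (1, 10). λ = (10 - 10)/(1 - 7) ≡ 0/11 mod 17. 11⁻¹ ≡ 14 (mod 17) since 11·14 = 154 ≡ 1, so λ ≡ 0.
  x = λ² - 7 - 1 = 0 - 8 ≡ 9; y = λ·(7 - 9) - 10 ≡ 7. → (9, 7)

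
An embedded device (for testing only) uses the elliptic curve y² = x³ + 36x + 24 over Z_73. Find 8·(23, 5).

(38, 28)

Write P = (23, 5).
Repeated addition: build up to 8P.
2P: tangent at (23, 5): λ = (3·23² + 36)/(2·5) ≡ 17/10. 10⁻¹ ≡ 22 (mod 73) since 10·22 = 220 ≡ 1, so λ ≡ 17·22 ≡ 9.
  x = λ² - 23 - 23 = 81 - 46 ≡ 35; y = λ·(23 - 35) - 5 ≡ 33. → (35, 33)
3P: (35, 33) + (23, 5). λ = (5 - 33)/(23 - 35) ≡ 45/61 mod 73. 61⁻¹ ≡ 6 (mod 73) since 61·6 = 366 ≡ 1, so λ ≡ 51.
  x = λ² - 35 - 23 = 2601 - 58 ≡ 61; y = λ·(35 - 61) - 33 ≡ 28. → (61, 28)
4P: (61, 28) + (23, 5). λ = (5 - 28)/(23 - 61) ≡ 50/35 mod 73. 35⁻¹ ≡ 48 (mod 73), so λ ≡ 64.
  x = λ² - 61 - 23 = 4096 - 84 ≡ 70; y = λ·(61 - 70) - 28 ≡ 53. → (70, 53)
5P: (70, 53) + (23, 5). λ = (5 - 53)/(23 - 70) ≡ 25/26 mod 73. 26⁻¹ ≡ 59 (mod 73) since 26·59 = 1534 ≡ 1, so λ ≡ 15.
  x = λ² - 70 - 23 = 225 - 93 ≡ 59; y = λ·(70 - 59) - 53 ≡ 39. → (59, 39)
6P: (59, 39) + (23, 5). λ = (5 - 39)/(23 - 59) ≡ 39/37 mod 73. 37⁻¹ ≡ 2 (mod 73) since 37·2 = 74 ≡ 1, so λ ≡ 5.
  x = λ² - 59 - 23 = 25 - 82 ≡ 16; y = λ·(59 - 16) - 39 ≡ 30. → (16, 30)
7P: (16, 30) + (23, 5). λ = (5 - 30)/(23 - 16) ≡ 48/7 mod 73. 7⁻¹ ≡ 21 (mod 73), so λ ≡ 59.
  x = λ² - 16 - 23 = 3481 - 39 ≡ 11; y = λ·(16 - 11) - 30 ≡ 46. → (11, 46)
8P: (11, 46) + (23, 5). λ = (5 - 46)/(23 - 11) ≡ 32/12 mod 73. 12⁻¹ ≡ 67 (mod 73) since 12·67 = 804 ≡ 1, so λ ≡ 27.
  x = λ² - 11 - 23 = 729 - 34 ≡ 38; y = λ·(11 - 38) - 46 ≡ 28. → (38, 28)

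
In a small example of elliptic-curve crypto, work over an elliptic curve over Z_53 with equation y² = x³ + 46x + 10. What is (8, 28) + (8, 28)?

(12, 8)

tangent at (8, 28): λ = (3·8² + 46)/(2·28) ≡ 26/3. 3⁻¹ ≡ 18 (mod 53), so λ ≡ 26·18 ≡ 44.
  x = λ² - 8 - 8 = 1936 - 16 ≡ 12; y = λ·(8 - 12) - 28 ≡ 8. → (12, 8)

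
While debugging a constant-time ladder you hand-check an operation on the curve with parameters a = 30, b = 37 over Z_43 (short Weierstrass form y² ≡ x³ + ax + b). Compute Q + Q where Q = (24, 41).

(10, 41)

tangent at (24, 41): λ = (3·24² + 30)/(2·41) ≡ 38/39. 39⁻¹ ≡ 32 (mod 43) since 39·32 = 1248 ≡ 1, so λ ≡ 38·32 ≡ 12.
  x = λ² - 24 - 24 = 144 - 48 ≡ 10; y = λ·(24 - 10) - 41 ≡ 41. → (10, 41)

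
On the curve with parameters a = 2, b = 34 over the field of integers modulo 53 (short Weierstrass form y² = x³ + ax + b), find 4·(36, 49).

Write P = (36, 49).
Repeated addition: build up to 4P.
2P: tangent at (36, 49): λ = (3·36² + 2)/(2·49) ≡ 21/45. 45⁻¹ ≡ 33 (mod 53), so λ ≡ 21·33 ≡ 4.
  x = λ² - 36 - 36 = 16 - 72 ≡ 50; y = λ·(36 - 50) - 49 ≡ 1. → (50, 1)
3P: (50, 1) + (36, 49). λ = (49 - 1)/(36 - 50) ≡ 48/39 mod 53. 39⁻¹ ≡ 34 (mod 53), so λ ≡ 42.
  x = λ² - 50 - 36 = 1764 - 86 ≡ 35; y = λ·(50 - 35) - 1 ≡ 46. → (35, 46)
4P: (35, 46) + (36, 49). λ = (49 - 46)/(36 - 35) ≡ 3/1 mod 53. 1⁻¹ ≡ 1 (mod 53), so λ ≡ 3.
  x = λ² - 35 - 36 = 9 - 71 ≡ 44; y = λ·(35 - 44) - 46 ≡ 33. → (44, 33)

(44, 33)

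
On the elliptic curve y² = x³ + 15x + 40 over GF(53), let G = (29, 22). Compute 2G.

tangent at (29, 22): λ = (3·29² + 15)/(2·22) ≡ 47/44. 44⁻¹ ≡ 47 (mod 53), so λ ≡ 47·47 ≡ 36.
  x = λ² - 29 - 29 = 1296 - 58 ≡ 19; y = λ·(29 - 19) - 22 ≡ 20. → (19, 20)

(19, 20)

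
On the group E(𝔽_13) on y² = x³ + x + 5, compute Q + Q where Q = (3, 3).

(10, 12)

tangent at (3, 3): λ = (3·3² + 1)/(2·3) ≡ 2/6. 6⁻¹ ≡ 11 (mod 13), so λ ≡ 2·11 ≡ 9.
  x = λ² - 3 - 3 = 81 - 6 ≡ 10; y = λ·(3 - 10) - 3 ≡ 12. → (10, 12)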